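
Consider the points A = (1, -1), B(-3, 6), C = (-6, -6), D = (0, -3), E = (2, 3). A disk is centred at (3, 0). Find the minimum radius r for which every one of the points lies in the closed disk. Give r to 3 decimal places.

The required radius is the distance from (3, 0) to the farthest point.
Squared distances: 5, 72, 117, 18, 10.
Maximum is 117, attained at C.
r = √117 ≈ 10.817.

10.817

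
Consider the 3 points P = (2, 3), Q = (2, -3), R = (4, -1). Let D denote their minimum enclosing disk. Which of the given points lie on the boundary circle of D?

P, Q

Side lengths²: PQ² = 36, PR² = 20, QR² = 8.
Since PQ² = 36 ≥ 20 + 8 = 28, the angle opposite PQ is not acute, so the smallest enclosing circle has PQ as diameter.
Centre = midpoint of PQ = (2, 0), r² = 36/4 = 9.
The points at distance exactly r from the centre are P, Q — 2 points.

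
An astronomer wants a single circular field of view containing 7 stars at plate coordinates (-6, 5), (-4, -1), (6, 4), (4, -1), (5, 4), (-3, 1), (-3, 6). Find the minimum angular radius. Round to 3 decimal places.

6.099

A smallest enclosing disk is always determined by at most three of the input points on its boundary.
The minimum enclosing circle is determined by three boundary points: (-6, 5), (6, 4), (4, -1).
Their circumcentre is (-5/62, 219/62) with r² = 71485/1922.
The farthest remaining point (-4, -1) is at distance² 69005/1922 ≤ 71485/1922.
r = √(71485/1922) ≈ 6.099.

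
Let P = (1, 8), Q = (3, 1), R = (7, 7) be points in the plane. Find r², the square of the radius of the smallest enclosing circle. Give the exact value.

Side lengths²: PQ² = 53, PR² = 37, QR² = 52.
Since PQ² = 53 < 52 + 37 = 89, the triangle is acute, so the smallest enclosing circle is the circumcircle.
Circumcentre = (3.575, 4.95), r² = 15.933125.

15.933125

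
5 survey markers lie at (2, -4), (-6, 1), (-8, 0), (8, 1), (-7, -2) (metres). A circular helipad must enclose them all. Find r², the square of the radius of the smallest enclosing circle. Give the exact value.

64.25

The farthest pair is (-8, 0)–(8, 1) with squared distance 257. The circle on this segment as diameter has centre (0, 0.5) and r² = 257/4 = 64.25.
Check (2, -4): distance² to centre = 24.25 ≤ 64.25, so it lies inside.
All remaining points lie in this disk, and no smaller disk contains both endpoints, so this is the minimum enclosing circle.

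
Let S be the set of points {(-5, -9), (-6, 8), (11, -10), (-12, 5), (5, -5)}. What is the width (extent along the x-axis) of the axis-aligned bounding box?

23

max x = 11, min x = -12, so width = 23.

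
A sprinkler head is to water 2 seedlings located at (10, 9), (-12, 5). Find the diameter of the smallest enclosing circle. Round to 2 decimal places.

The smallest circle enclosing two points has them as diameter endpoints.
Centre = midpoint = (-1, 7); r² = |(10, 9)−(-12, 5)|²/4 = 500/4 = 125.
Diameter = 2r = 2√125 ≈ 22.36.

22.36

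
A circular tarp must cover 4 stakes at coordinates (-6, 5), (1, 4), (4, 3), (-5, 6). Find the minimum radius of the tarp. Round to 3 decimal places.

5.099

The farthest pair is (-6, 5)–(4, 3) with squared distance 104. The circle on this segment as diameter has centre (-1, 4) and r² = 104/4 = 26.
Check (1, 4): distance² to centre = 4 ≤ 26, so it lies inside.
All remaining points lie in this disk, and no smaller disk contains both endpoints, so this is the minimum enclosing circle.
r = √26 ≈ 5.099.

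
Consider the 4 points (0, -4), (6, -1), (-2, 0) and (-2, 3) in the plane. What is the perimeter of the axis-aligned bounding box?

30

Width = max x − min x = 6 − (-2) = 8.
Height = max y − min y = 3 − (-4) = 7.
Perimeter = 2(8 + 7) = 30.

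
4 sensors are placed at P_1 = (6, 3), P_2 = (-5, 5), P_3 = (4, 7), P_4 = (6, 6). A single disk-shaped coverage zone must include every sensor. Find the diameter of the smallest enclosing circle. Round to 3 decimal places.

11.226

The minimum enclosing circle of a finite set is fixed by two of the points (as a diameter) or three (as a circumcircle).
The minimum enclosing circle is determined by three boundary points: P_1, P_2, P_4.
Their circumcentre is (13/22, 4.5) with r² = 7625/242.
The farthest remaining point P_3 is at distance² 4325/242 ≤ 7625/242.
Diameter = 2r = 2√(7625/242) ≈ 11.226.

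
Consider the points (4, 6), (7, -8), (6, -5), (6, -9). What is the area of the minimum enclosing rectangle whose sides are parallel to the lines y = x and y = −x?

In coordinates u = x + y, v = x − y the rectangle is axis-aligned; the map (x,y)→(u,v) scales areas by 2.
u-values: 10, -1, 1, -3; range = 10 − (-3) = 13.
v-values: -2, 15, 11, 15; range = 15 − (-2) = 17.
Area = (13 × 17) / 2 = 110.5.

110.5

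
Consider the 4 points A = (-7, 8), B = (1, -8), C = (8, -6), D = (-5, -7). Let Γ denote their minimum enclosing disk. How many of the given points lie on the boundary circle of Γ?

By Welzl's lemma the MEC is supported by two points (diametrically opposite) or three points (on a circumcircle).
The farthest pair is A–C with squared distance 421. The circle on this segment as diameter has centre (0.5, 1) and r² = 421/4 = 105.25.
Check B: distance² to centre = 81.25 ≤ 105.25, so it lies inside.
All remaining points lie in this disk, and no smaller disk contains both endpoints, so this is the minimum enclosing circle.
The points at distance exactly r from the centre are A, C — 2 points.

2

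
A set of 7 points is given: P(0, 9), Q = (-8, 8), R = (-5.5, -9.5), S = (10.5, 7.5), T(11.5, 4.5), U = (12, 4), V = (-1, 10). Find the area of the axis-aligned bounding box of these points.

x ranges over [-8, 12], width 20.
y ranges over [-9.5, 10], height 19.5.
Area = 20 × 19.5 = 390.

390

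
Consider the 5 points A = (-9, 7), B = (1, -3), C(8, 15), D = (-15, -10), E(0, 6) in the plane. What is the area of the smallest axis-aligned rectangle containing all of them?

575

x ranges over [-15, 8], width 23.
y ranges over [-10, 15], height 25.
Area = 23 × 25 = 575.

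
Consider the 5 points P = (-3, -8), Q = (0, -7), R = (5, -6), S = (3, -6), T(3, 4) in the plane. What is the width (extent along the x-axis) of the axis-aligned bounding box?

max x = 5, min x = -3, so width = 8.

8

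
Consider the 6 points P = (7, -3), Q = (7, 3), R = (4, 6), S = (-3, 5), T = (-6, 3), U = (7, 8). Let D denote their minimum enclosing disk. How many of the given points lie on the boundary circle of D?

3

The minimum enclosing circle is determined by three boundary points: P, T, U.
Their circumcentre is (43/26, 2.5) with r² = 19885/338.
The farthest remaining point Q is at distance² 9745/338 ≤ 19885/338.
The points at distance exactly r from the centre are P, T, U — 3 points.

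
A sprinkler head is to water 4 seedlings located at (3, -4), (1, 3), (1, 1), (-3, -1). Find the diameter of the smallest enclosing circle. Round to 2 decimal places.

A smallest enclosing disk is always determined by at most three of the input points on its boundary.
The minimum enclosing circle is determined by three boundary points: (3, -4), (1, 3), (-3, -1).
Their circumcentre is (5/6, -5/6) with r² = 265/18.
The farthest remaining point (1, 1) is at distance² 61/18 ≤ 265/18.
Diameter = 2r = 2√(265/18) ≈ 7.67.

7.67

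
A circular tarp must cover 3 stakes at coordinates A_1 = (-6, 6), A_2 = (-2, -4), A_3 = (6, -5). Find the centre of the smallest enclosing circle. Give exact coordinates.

Side lengths²: A_1A_2² = 116, A_1A_3² = 265, A_2A_3² = 65.
Since A_1A_3² = 265 ≥ 116 + 65 = 181, the angle opposite A_1A_3 is not acute, so the smallest enclosing circle has A_1A_3 as diameter.
Centre = midpoint of A_1A_3 = (0, 0.5), r² = 265/4 = 66.25.
Centre = (0, 0.5).

(0, 0.5)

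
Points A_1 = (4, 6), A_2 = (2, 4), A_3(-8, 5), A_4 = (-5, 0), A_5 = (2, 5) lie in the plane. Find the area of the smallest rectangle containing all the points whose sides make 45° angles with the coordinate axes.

In coordinates u = x + y, v = x − y the rectangle is axis-aligned; the map (x,y)→(u,v) scales areas by 2.
u-values: 10, 6, -3, -5, 7; range = 10 − (-5) = 15.
v-values: -2, -2, -13, -5, -3; range = -2 − (-13) = 11.
Area = (15 × 11) / 2 = 82.5.

82.5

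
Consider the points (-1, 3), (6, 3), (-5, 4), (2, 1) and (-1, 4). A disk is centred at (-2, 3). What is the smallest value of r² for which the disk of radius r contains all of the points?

64

The required radius is the distance from (-2, 3) to the farthest point.
Squared distances: 1, 64, 10, 20, 2.
Maximum is 64, attained at (6, 3).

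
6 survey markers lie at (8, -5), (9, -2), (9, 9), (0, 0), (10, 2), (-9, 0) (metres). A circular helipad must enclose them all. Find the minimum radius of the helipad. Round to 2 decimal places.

10.30

A smallest enclosing disk is always determined by at most three of the input points on its boundary.
The minimum enclosing circle is determined by three boundary points: (8, -5), (9, 9), (-9, 0).
Their circumcentre is (53/54, 137/54) with r² = 154645/1458.
The farthest remaining point (9, -2) is at distance² 123757/1458 ≤ 154645/1458.
r = √(154645/1458) ≈ 10.30.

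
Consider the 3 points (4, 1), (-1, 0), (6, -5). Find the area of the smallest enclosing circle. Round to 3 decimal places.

58.119

Call the three points A, B, C in the order given.
Side lengths²: AB² = 26, AC² = 40, BC² = 74.
Since BC² = 74 ≥ 40 + 26 = 66, the angle opposite BC is not acute, so the smallest enclosing circle has BC as diameter.
Centre = midpoint of BC = (2.5, -2.5), r² = 74/4 = 18.5.
Area = π·r² = π·18.5 ≈ 58.119.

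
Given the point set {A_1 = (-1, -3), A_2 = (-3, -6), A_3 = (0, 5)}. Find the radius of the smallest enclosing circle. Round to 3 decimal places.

5.701

Side lengths²: A_1A_2² = 13, A_1A_3² = 65, A_2A_3² = 130.
Since A_2A_3² = 130 ≥ 65 + 13 = 78, the angle opposite A_2A_3 is not acute, so the smallest enclosing circle has A_2A_3 as diameter.
Centre = midpoint of A_2A_3 = (-1.5, -0.5), r² = 130/4 = 32.5.
r = √(32.5) ≈ 5.701.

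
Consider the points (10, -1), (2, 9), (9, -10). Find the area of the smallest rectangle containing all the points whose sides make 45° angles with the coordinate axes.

156

In coordinates u = x + y, v = x − y the rectangle is axis-aligned; the map (x,y)→(u,v) scales areas by 2.
u-values: 9, 11, -1; range = 11 − (-1) = 12.
v-values: 11, -7, 19; range = 19 − (-7) = 26.
Area = (12 × 26) / 2 = 156.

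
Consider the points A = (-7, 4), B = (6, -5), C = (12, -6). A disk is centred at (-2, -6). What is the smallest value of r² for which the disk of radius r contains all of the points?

196

The required radius is the distance from (-2, -6) to the farthest point.
Squared distances: 125, 65, 196.
Maximum is 196, attained at C.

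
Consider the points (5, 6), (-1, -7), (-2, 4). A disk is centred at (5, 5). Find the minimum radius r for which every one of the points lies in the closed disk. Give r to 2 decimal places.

13.42

The required radius is the distance from (5, 5) to the farthest point.
Squared distances: 1, 180, 50.
Maximum is 180, attained at (-1, -7).
r = √180 ≈ 13.42.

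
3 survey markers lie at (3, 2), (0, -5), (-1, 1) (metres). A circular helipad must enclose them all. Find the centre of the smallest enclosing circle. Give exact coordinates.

Call the three points A, B, C in the order given.
Side lengths²: AB² = 58, AC² = 17, BC² = 37.
Since AB² = 58 ≥ 37 + 17 = 54, the angle opposite AB is not acute, so the smallest enclosing circle has AB as diameter.
Centre = midpoint of AB = (1.5, -1.5), r² = 58/4 = 14.5.
Centre = (1.5, -1.5).

(1.5, -1.5)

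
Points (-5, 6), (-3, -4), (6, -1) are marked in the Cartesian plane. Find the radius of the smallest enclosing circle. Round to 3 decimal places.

6.570

Call the three points A, B, C in the order given.
Side lengths²: AB² = 104, AC² = 170, BC² = 90.
Since AC² = 170 < 104 + 90 = 194, the triangle is acute, so the smallest enclosing circle is the circumcircle.
Circumcentre = (0.0625, 1.8125), r² = 43.1640625.
r = √(43.1640625) ≈ 6.570.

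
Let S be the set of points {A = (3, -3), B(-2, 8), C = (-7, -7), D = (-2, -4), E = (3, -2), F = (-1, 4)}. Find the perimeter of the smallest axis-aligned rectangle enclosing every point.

Width = max x − min x = 3 − (-7) = 10.
Height = max y − min y = 8 − (-7) = 15.
Perimeter = 2(10 + 15) = 50.

50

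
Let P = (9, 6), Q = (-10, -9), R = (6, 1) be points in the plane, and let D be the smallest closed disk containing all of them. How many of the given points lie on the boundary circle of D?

Side lengths²: PQ² = 586, PR² = 34, QR² = 356.
Since PQ² = 586 ≥ 356 + 34 = 390, the angle opposite PQ is not acute, so the smallest enclosing circle has PQ as diameter.
Centre = midpoint of PQ = (-0.5, -1.5), r² = 586/4 = 146.5.
The points at distance exactly r from the centre are P, Q — 2 points.

2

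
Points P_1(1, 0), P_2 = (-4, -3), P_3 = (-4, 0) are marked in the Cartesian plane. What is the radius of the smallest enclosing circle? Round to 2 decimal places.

2.92

Side lengths²: P_1P_2² = 34, P_1P_3² = 25, P_2P_3² = 9.
Since P_1P_2² = 34 ≥ 25 + 9 = 34, the angle opposite P_1P_2 is not acute, so the smallest enclosing circle has P_1P_2 as diameter.
Centre = midpoint of P_1P_2 = (-1.5, -1.5), r² = 34/4 = 8.5.
r = √(8.5) ≈ 2.92.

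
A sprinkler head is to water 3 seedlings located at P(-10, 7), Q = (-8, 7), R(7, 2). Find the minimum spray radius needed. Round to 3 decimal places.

Side lengths²: PQ² = 4, PR² = 314, QR² = 250.
Since PR² = 314 ≥ 250 + 4 = 254, the angle opposite PR is not acute, so the smallest enclosing circle has PR as diameter.
Centre = midpoint of PR = (-1.5, 4.5), r² = 314/4 = 78.5.
r = √(78.5) ≈ 8.860.

8.860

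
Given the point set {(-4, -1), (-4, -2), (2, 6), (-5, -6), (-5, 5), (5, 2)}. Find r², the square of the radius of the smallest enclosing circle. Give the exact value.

48.25

The farthest pair is (2, 6)–(-5, -6) with squared distance 193. The circle on this segment as diameter has centre (-1.5, 0) and r² = 193/4 = 48.25.
Check (-4, -1): distance² to centre = 7.25 ≤ 48.25, so it lies inside.
All remaining points lie in this disk, and no smaller disk contains both endpoints, so this is the minimum enclosing circle.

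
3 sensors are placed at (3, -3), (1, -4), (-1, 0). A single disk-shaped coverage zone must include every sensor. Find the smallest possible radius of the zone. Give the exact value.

Call the three points A, B, C in the order given.
Side lengths²: AB² = 5, AC² = 25, BC² = 20.
Since AC² = 25 ≥ 20 + 5 = 25, the angle opposite AC is not acute, so the smallest enclosing circle has AC as diameter.
Centre = midpoint of AC = (1, -1.5), r² = 25/4 = 6.25.
r = √(6.25) = 2.5.

2.5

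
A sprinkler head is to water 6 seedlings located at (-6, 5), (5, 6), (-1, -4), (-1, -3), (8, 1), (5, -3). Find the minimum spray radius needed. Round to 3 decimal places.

7.280

By Welzl's lemma the MEC is supported by two points (diametrically opposite) or three points (on a circumcircle).
The farthest pair is (-6, 5)–(8, 1) with squared distance 212. The circle on this segment as diameter has centre (1, 3) and r² = 212/4 = 53.
Check (5, 6): distance² to centre = 25 ≤ 53, so it lies inside.
All remaining points lie in this disk, and no smaller disk contains both endpoints, so this is the minimum enclosing circle.
r = √53 ≈ 7.280.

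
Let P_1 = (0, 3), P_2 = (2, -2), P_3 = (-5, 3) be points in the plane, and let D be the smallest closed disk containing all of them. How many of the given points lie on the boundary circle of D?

2

Side lengths²: P_1P_2² = 29, P_1P_3² = 25, P_2P_3² = 74.
Since P_2P_3² = 74 ≥ 29 + 25 = 54, the angle opposite P_2P_3 is not acute, so the smallest enclosing circle has P_2P_3 as diameter.
Centre = midpoint of P_2P_3 = (-1.5, 0.5), r² = 74/4 = 18.5.
The points at distance exactly r from the centre are P_2, P_3 — 2 points.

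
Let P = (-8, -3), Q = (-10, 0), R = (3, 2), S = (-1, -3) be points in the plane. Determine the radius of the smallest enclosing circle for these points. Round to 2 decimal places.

A smallest enclosing disk is always determined by at most three of the input points on its boundary.
The farthest pair is Q–R with squared distance 173. The circle on this segment as diameter has centre (-3.5, 1) and r² = 173/4 = 43.25.
Check P: distance² to centre = 36.25 ≤ 43.25, so it lies inside.
All remaining points lie in this disk, and no smaller disk contains both endpoints, so this is the minimum enclosing circle.
r = √(43.25) ≈ 6.58.

6.58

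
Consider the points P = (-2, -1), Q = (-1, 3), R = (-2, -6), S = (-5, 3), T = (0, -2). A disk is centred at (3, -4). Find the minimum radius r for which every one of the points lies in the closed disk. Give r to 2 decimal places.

The required radius is the distance from (3, -4) to the farthest point.
Squared distances: 34, 65, 29, 113, 13.
Maximum is 113, attained at S.
r = √113 ≈ 10.63.

10.63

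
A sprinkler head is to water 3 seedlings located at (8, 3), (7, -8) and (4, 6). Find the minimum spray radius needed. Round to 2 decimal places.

7.16

Call the three points A, B, C in the order given.
Side lengths²: AB² = 122, AC² = 25, BC² = 205.
Since BC² = 205 ≥ 122 + 25 = 147, the angle opposite BC is not acute, so the smallest enclosing circle has BC as diameter.
Centre = midpoint of BC = (5.5, -1), r² = 205/4 = 51.25.
r = √(51.25) ≈ 7.16.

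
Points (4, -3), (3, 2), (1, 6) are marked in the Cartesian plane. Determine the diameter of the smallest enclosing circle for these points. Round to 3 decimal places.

Call the three points A, B, C in the order given.
Side lengths²: AB² = 26, AC² = 90, BC² = 20.
Since AC² = 90 ≥ 26 + 20 = 46, the angle opposite AC is not acute, so the smallest enclosing circle has AC as diameter.
Centre = midpoint of AC = (2.5, 1.5), r² = 90/4 = 22.5.
Diameter = 2r = 2√(22.5) ≈ 9.487.

9.487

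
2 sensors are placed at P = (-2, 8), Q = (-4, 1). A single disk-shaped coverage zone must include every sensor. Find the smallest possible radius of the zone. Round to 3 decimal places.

The smallest circle enclosing two points has them as diameter endpoints.
Centre = midpoint = (-3, 4.5); r² = |PQ|²/4 = 53/4 = 13.25.
r = √(13.25) ≈ 3.640.

3.640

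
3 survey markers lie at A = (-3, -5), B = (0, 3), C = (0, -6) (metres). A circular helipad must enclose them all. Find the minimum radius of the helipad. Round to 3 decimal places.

4.503

Side lengths²: AB² = 73, AC² = 10, BC² = 81.
Since BC² = 81 < 73 + 10 = 83, the triangle is acute, so the smallest enclosing circle is the circumcircle.
Circumcentre = (-1/6, -1.5), r² = 365/18.
r = √(365/18) ≈ 4.503.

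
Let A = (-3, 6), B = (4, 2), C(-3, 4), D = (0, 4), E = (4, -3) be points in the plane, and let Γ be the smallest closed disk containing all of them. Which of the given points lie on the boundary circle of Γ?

The minimum enclosing circle of a finite set is fixed by two of the points (as a diameter) or three (as a circumcircle).
The farthest pair is A–E with squared distance 130. The circle on this segment as diameter has centre (0.5, 1.5) and r² = 130/4 = 32.5.
Check B: distance² to centre = 12.5 ≤ 32.5, so it lies inside.
All remaining points lie in this disk, and no smaller disk contains both endpoints, so this is the minimum enclosing circle.
The points at distance exactly r from the centre are A, E — 2 points.

A, E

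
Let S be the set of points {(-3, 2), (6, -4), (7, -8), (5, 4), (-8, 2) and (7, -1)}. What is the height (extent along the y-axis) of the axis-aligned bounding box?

12

max y = 4, min y = -8, so height = 12.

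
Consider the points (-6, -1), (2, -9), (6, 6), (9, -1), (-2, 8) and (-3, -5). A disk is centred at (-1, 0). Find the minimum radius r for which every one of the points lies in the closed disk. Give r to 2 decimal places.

The required radius is the distance from (-1, 0) to the farthest point.
Squared distances: 26, 90, 85, 101, 65, 29.
Maximum is 101, attained at (9, -1).
r = √101 ≈ 10.05.

10.05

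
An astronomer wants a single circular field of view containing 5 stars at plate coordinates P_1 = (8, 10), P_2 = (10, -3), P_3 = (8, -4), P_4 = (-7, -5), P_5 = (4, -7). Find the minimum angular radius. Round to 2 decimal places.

10.61

The minimum enclosing circle is determined by three boundary points: P_1, P_2, P_4.
Their circumcentre is (23/30, 67/30) with r² = 50689/450.
The farthest remaining point P_5 is at distance² 43069/450 ≤ 50689/450.
r = √(50689/450) ≈ 10.61.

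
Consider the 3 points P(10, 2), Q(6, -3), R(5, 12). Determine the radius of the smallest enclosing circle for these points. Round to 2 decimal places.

7.52

Side lengths²: PQ² = 41, PR² = 125, QR² = 226.
Since QR² = 226 ≥ 125 + 41 = 166, the angle opposite QR is not acute, so the smallest enclosing circle has QR as diameter.
Centre = midpoint of QR = (5.5, 4.5), r² = 226/4 = 56.5.
r = √(56.5) ≈ 7.52.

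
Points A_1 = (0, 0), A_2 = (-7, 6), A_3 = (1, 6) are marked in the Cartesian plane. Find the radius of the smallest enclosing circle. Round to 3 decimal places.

Side lengths²: A_1A_2² = 85, A_1A_3² = 37, A_2A_3² = 64.
Since A_1A_2² = 85 < 64 + 37 = 101, the triangle is acute, so the smallest enclosing circle is the circumcircle.
Circumcentre = (-3, 43/12), r² = 3145/144.
r = √(3145/144) ≈ 4.673.

4.673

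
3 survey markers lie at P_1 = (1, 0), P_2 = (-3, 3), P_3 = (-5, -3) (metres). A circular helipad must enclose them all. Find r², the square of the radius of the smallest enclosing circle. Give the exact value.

12.5

Side lengths²: P_1P_2² = 25, P_1P_3² = 45, P_2P_3² = 40.
Since P_1P_3² = 45 < 40 + 25 = 65, the triangle is acute, so the smallest enclosing circle is the circumcircle.
Circumcentre = (-2.5, -0.5), r² = 12.5.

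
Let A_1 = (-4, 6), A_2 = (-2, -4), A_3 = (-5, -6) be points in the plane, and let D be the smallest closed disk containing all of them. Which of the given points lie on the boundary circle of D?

Side lengths²: A_1A_2² = 104, A_1A_3² = 145, A_2A_3² = 13.
Since A_1A_3² = 145 ≥ 104 + 13 = 117, the angle opposite A_1A_3 is not acute, so the smallest enclosing circle has A_1A_3 as diameter.
Centre = midpoint of A_1A_3 = (-4.5, 0), r² = 145/4 = 36.25.
The points at distance exactly r from the centre are A_1, A_3 — 2 points.

A_1, A_3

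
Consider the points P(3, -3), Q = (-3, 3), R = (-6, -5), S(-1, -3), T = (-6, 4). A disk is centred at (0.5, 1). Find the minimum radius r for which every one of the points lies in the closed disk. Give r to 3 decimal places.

8.846

The required radius is the distance from (0.5, 1) to the farthest point.
Squared distances: 22.25, 16.25, 78.25, 18.25, 51.25.
Maximum is 78.25, attained at R.
r = √(78.25) ≈ 8.846.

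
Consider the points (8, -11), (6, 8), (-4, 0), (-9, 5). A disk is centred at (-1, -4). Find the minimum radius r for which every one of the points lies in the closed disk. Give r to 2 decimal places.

The required radius is the distance from (-1, -4) to the farthest point.
Squared distances: 130, 193, 25, 145.
Maximum is 193, attained at (6, 8).
r = √193 ≈ 13.89.

13.89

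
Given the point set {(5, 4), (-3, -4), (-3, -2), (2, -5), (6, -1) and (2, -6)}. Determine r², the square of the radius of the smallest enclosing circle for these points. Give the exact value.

3161/98

The minimum enclosing circle is determined by three boundary points: (5, 4), (-3, -4), (2, -6).
Their circumcentre is (19/14, -5/14) with r² = 3161/98.
The farthest remaining point (2, -5) is at distance² 2153/98 ≤ 3161/98.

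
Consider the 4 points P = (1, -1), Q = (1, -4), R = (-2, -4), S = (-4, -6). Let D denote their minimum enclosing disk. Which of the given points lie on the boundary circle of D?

P, S

The farthest pair is P–S with squared distance 50. The circle on this segment as diameter has centre (-1.5, -3.5) and r² = 50/4 = 12.5.
Check Q: distance² to centre = 6.5 ≤ 12.5, so it lies inside.
All remaining points lie in this disk, and no smaller disk contains both endpoints, so this is the minimum enclosing circle.
The points at distance exactly r from the centre are P, S — 2 points.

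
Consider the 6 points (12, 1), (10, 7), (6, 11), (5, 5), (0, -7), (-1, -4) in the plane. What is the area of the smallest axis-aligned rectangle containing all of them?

234

x ranges over [-1, 12], width 13.
y ranges over [-7, 11], height 18.
Area = 13 × 18 = 234.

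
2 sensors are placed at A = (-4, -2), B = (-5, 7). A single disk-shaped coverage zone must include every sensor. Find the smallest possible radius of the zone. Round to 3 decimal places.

The smallest circle enclosing two points has them as diameter endpoints.
Centre = midpoint = (-4.5, 2.5); r² = |AB|²/4 = 82/4 = 20.5.
r = √(20.5) ≈ 4.528.

4.528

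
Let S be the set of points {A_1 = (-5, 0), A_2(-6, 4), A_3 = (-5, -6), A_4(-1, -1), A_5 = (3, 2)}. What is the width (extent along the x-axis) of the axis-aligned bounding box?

9

max x = 3, min x = -6, so width = 9.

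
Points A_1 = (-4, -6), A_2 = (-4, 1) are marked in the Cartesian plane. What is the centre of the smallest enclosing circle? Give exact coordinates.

(-4, -2.5)

The smallest circle enclosing two points has them as diameter endpoints.
Centre = midpoint = (-4, -2.5); r² = |A_1A_2|²/4 = 49/4 = 12.25.
Centre = (-4, -2.5).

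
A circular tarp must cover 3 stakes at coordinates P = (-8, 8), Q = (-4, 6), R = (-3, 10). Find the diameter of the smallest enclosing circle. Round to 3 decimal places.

Side lengths²: PQ² = 20, PR² = 29, QR² = 17.
Since PR² = 29 < 20 + 17 = 37, the triangle is acute, so the smallest enclosing circle is the circumcircle.
Circumcentre = (-95/18, 76/9), r² = 2465/324.
Diameter = 2r = 2√(2465/324) ≈ 5.517.

5.517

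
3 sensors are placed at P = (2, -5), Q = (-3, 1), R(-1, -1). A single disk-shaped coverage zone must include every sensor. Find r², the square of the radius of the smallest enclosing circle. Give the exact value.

Side lengths²: PQ² = 61, PR² = 25, QR² = 8.
Since PQ² = 61 ≥ 25 + 8 = 33, the angle opposite PQ is not acute, so the smallest enclosing circle has PQ as diameter.
Centre = midpoint of PQ = (-0.5, -2), r² = 61/4 = 15.25.

15.25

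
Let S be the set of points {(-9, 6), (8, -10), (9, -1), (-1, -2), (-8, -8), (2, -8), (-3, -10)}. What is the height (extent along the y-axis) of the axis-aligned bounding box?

max y = 6, min y = -10, so height = 16.

16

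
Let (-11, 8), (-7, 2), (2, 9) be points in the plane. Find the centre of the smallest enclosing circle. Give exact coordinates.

Call the three points A, B, C in the order given.
Side lengths²: AB² = 52, AC² = 170, BC² = 130.
Since AC² = 170 < 130 + 52 = 182, the triangle is acute, so the smallest enclosing circle is the circumcircle.
Circumcentre = (-183/41, 329/41), r² = 71825/1681.
Centre = (-183/41, 329/41).

(-183/41, 329/41)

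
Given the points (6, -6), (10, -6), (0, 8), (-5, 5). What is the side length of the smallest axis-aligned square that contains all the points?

15

The bounding box has width 15 and height 14.
An axis-aligned square enclosing the set must have side ≥ max(width, height).
So the minimum side is max(15, 14) = 15.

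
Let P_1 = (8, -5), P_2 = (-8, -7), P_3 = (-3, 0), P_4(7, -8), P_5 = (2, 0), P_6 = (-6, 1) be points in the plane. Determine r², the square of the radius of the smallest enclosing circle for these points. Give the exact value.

The minimum enclosing circle is determined by three boundary points: P_1, P_2, P_6.
Their circumcentre is (-5/31, -146/31) with r² = 64090/961.
The farthest remaining point P_4 is at distance² 59688/961 ≤ 64090/961.

64090/961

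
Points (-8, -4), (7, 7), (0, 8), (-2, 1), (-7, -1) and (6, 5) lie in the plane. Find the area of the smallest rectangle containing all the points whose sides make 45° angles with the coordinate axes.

117

In coordinates u = x + y, v = x − y the rectangle is axis-aligned; the map (x,y)→(u,v) scales areas by 2.
u-values: -12, 14, 8, -1, -8, 11; range = 14 − (-12) = 26.
v-values: -4, 0, -8, -3, -6, 1; range = 1 − (-8) = 9.
Area = (26 × 9) / 2 = 117.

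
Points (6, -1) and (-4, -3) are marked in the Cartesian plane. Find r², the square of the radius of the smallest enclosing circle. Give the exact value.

The smallest circle enclosing two points has them as diameter endpoints.
Centre = midpoint = (1, -2); r² = |(6, -1)−(-4, -3)|²/4 = 104/4 = 26.

26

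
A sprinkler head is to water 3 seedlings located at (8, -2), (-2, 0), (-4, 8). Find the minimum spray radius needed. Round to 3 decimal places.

7.810

Call the three points A, B, C in the order given.
Side lengths²: AB² = 104, AC² = 244, BC² = 68.
Since AC² = 244 ≥ 104 + 68 = 172, the angle opposite AC is not acute, so the smallest enclosing circle has AC as diameter.
Centre = midpoint of AC = (2, 3), r² = 244/4 = 61.
r = √61 ≈ 7.810.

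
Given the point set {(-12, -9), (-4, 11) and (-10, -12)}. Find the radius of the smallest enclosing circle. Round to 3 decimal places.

Call the three points A, B, C in the order given.
Side lengths²: AB² = 464, AC² = 13, BC² = 565.
Since BC² = 565 ≥ 464 + 13 = 477, the angle opposite BC is not acute, so the smallest enclosing circle has BC as diameter.
Centre = midpoint of BC = (-7, -0.5), r² = 565/4 = 141.25.
r = √(141.25) ≈ 11.885.

11.885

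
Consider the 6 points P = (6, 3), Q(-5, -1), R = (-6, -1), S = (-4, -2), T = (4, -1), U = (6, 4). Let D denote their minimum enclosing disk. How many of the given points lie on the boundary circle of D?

2

The farthest pair is R–U with squared distance 169. The circle on this segment as diameter has centre (0, 1.5) and r² = 169/4 = 42.25.
Check P: distance² to centre = 38.25 ≤ 42.25, so it lies inside.
All remaining points lie in this disk, and no smaller disk contains both endpoints, so this is the minimum enclosing circle.
The points at distance exactly r from the centre are R, U — 2 points.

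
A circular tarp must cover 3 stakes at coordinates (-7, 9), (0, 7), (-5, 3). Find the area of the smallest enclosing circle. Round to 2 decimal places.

Call the three points A, B, C in the order given.
Side lengths²: AB² = 53, AC² = 40, BC² = 41.
Since AB² = 53 < 41 + 40 = 81, the triangle is acute, so the smallest enclosing circle is the circumcircle.
Circumcentre = (-147/38, 255/38), r² = 10865/722.
Area = π·r² = π·10865/722 ≈ 47.28.

47.28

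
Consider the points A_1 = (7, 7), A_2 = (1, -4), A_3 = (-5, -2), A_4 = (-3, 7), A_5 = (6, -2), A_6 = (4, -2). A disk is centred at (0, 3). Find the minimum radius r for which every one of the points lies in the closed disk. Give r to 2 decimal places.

The required radius is the distance from (0, 3) to the farthest point.
Squared distances: 65, 50, 50, 25, 61, 41.
Maximum is 65, attained at A_1.
r = √65 ≈ 8.06.

8.06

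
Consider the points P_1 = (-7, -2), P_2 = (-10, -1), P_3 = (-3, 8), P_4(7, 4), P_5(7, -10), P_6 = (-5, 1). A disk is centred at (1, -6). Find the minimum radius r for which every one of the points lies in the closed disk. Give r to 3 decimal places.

The required radius is the distance from (1, -6) to the farthest point.
Squared distances: 80, 146, 212, 136, 52, 85.
Maximum is 212, attained at P_3.
r = √212 ≈ 14.560.

14.560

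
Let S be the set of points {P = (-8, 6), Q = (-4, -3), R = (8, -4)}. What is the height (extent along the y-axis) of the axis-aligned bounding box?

10

max y = 6, min y = -4, so height = 10.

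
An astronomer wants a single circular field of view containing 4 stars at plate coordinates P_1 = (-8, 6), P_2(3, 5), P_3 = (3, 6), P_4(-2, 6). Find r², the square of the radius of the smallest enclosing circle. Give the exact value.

A smallest enclosing disk is always determined by at most three of the input points on its boundary.
The farthest pair is P_1–P_2 with squared distance 122. The circle on this segment as diameter has centre (-2.5, 5.5) and r² = 122/4 = 30.5.
Check P_3: distance² to centre = 30.5 ≤ 30.5, so it lies inside.
All remaining points lie in this disk, and no smaller disk contains both endpoints, so this is the minimum enclosing circle.

30.5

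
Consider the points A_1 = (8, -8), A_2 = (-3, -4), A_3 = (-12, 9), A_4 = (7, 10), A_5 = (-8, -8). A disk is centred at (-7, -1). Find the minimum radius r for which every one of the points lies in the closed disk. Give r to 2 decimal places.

The required radius is the distance from (-7, -1) to the farthest point.
Squared distances: 274, 25, 125, 317, 50.
Maximum is 317, attained at A_4.
r = √317 ≈ 17.80.

17.80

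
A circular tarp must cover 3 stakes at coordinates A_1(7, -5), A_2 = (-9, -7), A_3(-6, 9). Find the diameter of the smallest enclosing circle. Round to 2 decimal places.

Side lengths²: A_1A_2² = 260, A_1A_3² = 365, A_2A_3² = 265.
Since A_1A_3² = 365 < 265 + 260 = 525, the triangle is acute, so the smallest enclosing circle is the circumcircle.
Circumcentre = (-1.74, -0.08), r² = 100.594.
Diameter = 2r = 2√(100.594) ≈ 20.06.

20.06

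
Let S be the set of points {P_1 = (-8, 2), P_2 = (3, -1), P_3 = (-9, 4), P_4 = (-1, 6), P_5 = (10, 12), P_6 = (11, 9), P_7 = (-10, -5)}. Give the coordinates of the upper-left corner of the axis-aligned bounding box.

x-range [-10, 11], y-range [-5, 12].
The upper-left corner is (-10, 12).

(-10, 12)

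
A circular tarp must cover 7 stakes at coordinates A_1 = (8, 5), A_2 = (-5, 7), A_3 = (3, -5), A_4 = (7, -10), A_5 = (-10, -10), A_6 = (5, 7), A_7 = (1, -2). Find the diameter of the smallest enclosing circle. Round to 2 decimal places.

The farthest pair is A_1–A_5 with squared distance 549. The circle on this segment as diameter has centre (-1, -2.5) and r² = 549/4 = 137.25.
Check A_2: distance² to centre = 106.25 ≤ 137.25, so it lies inside.
All remaining points lie in this disk, and no smaller disk contains both endpoints, so this is the minimum enclosing circle.
Diameter = 2r = 2√(137.25) ≈ 23.43.

23.43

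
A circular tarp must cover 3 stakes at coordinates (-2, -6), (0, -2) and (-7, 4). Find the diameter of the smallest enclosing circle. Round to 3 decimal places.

11.180

Call the three points A, B, C in the order given.
Side lengths²: AB² = 20, AC² = 125, BC² = 85.
Since AC² = 125 ≥ 85 + 20 = 105, the angle opposite AC is not acute, so the smallest enclosing circle has AC as diameter.
Centre = midpoint of AC = (-4.5, -1), r² = 125/4 = 31.25.
Diameter = 2r = 2√(31.25) ≈ 11.180.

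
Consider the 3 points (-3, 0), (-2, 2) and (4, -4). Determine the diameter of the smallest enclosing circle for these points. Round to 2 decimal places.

8.49

Call the three points A, B, C in the order given.
Side lengths²: AB² = 5, AC² = 65, BC² = 72.
Since BC² = 72 ≥ 65 + 5 = 70, the angle opposite BC is not acute, so the smallest enclosing circle has BC as diameter.
Centre = midpoint of BC = (1, -1), r² = 72/4 = 18.
Diameter = 2r = 2√18 ≈ 8.49.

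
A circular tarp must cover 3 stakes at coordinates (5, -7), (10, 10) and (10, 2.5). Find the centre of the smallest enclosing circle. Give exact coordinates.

(7.5, 1.5)

Call the three points A, B, C in the order given.
Side lengths²: AB² = 314, AC² = 115.25, BC² = 56.25.
Since AB² = 314 ≥ 115.25 + 56.25 = 171.5, the angle opposite AB is not acute, so the smallest enclosing circle has AB as diameter.
Centre = midpoint of AB = (7.5, 1.5), r² = 314/4 = 78.5.
Centre = (7.5, 1.5).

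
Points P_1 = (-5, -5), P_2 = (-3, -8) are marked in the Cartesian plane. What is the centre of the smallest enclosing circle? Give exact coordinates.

The smallest circle enclosing two points has them as diameter endpoints.
Centre = midpoint = (-4, -6.5); r² = |P_1P_2|²/4 = 13/4 = 3.25.
Centre = (-4, -6.5).

(-4, -6.5)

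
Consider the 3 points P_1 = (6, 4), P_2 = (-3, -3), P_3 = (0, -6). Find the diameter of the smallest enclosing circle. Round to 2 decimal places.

Side lengths²: P_1P_2² = 130, P_1P_3² = 136, P_2P_3² = 18.
Since P_1P_3² = 136 < 130 + 18 = 148, the triangle is acute, so the smallest enclosing circle is the circumcircle.
Circumcentre = (2.375, -0.625), r² = 34.53125.
Diameter = 2r = 2√(34.53125) ≈ 11.75.

11.75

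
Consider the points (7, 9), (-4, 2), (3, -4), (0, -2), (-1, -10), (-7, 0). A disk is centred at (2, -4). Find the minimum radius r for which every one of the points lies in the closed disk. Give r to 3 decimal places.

13.928

The required radius is the distance from (2, -4) to the farthest point.
Squared distances: 194, 72, 1, 8, 45, 97.
Maximum is 194, attained at (7, 9).
r = √194 ≈ 13.928.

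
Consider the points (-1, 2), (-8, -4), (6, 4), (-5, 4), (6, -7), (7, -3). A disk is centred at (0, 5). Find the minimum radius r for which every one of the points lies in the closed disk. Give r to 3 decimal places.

13.416

The required radius is the distance from (0, 5) to the farthest point.
Squared distances: 10, 145, 37, 26, 180, 113.
Maximum is 180, attained at (6, -7).
r = √180 ≈ 13.416.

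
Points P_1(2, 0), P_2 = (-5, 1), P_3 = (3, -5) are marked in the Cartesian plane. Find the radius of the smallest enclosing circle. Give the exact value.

5

Side lengths²: P_1P_2² = 50, P_1P_3² = 26, P_2P_3² = 100.
Since P_2P_3² = 100 ≥ 50 + 26 = 76, the angle opposite P_2P_3 is not acute, so the smallest enclosing circle has P_2P_3 as diameter.
Centre = midpoint of P_2P_3 = (-1, -2), r² = 100/4 = 25.
r = √25 = 5.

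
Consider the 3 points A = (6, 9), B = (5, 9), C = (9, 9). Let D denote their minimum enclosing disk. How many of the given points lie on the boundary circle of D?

Side lengths²: AB² = 1, AC² = 9, BC² = 16.
Since BC² = 16 ≥ 9 + 1 = 10, the angle opposite BC is not acute, so the smallest enclosing circle has BC as diameter.
Centre = midpoint of BC = (7, 9), r² = 16/4 = 4.
The points at distance exactly r from the centre are B, C — 2 points.

2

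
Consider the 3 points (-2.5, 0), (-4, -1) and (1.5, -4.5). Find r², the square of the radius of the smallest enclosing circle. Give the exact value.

10.625

Call the three points A, B, C in the order given.
Side lengths²: AB² = 3.25, AC² = 36.25, BC² = 42.5.
Since BC² = 42.5 ≥ 36.25 + 3.25 = 39.5, the angle opposite BC is not acute, so the smallest enclosing circle has BC as diameter.
Centre = midpoint of BC = (-1.25, -2.75), r² = 42.5/4 = 10.625.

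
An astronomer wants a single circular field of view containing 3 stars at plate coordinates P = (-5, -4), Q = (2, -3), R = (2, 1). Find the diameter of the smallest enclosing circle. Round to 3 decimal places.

8.602

Side lengths²: PQ² = 50, PR² = 74, QR² = 16.
Since PR² = 74 ≥ 50 + 16 = 66, the angle opposite PR is not acute, so the smallest enclosing circle has PR as diameter.
Centre = midpoint of PR = (-1.5, -1.5), r² = 74/4 = 18.5.
Diameter = 2r = 2√(18.5) ≈ 8.602.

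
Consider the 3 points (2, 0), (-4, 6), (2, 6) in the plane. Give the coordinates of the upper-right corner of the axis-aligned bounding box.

x-range [-4, 2], y-range [0, 6].
The upper-right corner is (2, 6).

(2, 6)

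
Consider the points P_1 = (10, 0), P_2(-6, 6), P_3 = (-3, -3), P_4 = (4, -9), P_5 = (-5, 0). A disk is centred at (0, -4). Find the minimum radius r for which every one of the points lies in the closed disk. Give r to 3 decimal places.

11.662

The required radius is the distance from (0, -4) to the farthest point.
Squared distances: 116, 136, 10, 41, 41.
Maximum is 136, attained at P_2.
r = √136 ≈ 11.662.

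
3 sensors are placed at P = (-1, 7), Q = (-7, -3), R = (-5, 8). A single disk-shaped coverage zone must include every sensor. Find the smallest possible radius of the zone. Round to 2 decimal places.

5.84

Side lengths²: PQ² = 136, PR² = 17, QR² = 125.
Since PQ² = 136 < 125 + 17 = 142, the triangle is acute, so the smallest enclosing circle is the circumcircle.
Circumcentre = (-199/46, 101/46), r² = 36125/1058.
r = √(36125/1058) ≈ 5.84.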